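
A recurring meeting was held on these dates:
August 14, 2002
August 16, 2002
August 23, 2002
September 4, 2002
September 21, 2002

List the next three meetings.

The spacing grows by 5 each time: 2, 7, 12, 17 days.
Next gap: 22 days. September 21, 2002 + 22 days = October 13, 2002.
Next gap: 27 days. October 13, 2002 + 27 days = November 9, 2002.
Next gap: 32 days. November 9, 2002 + 32 days = December 11, 2002.

October 13, 2002; November 9, 2002; December 11, 2002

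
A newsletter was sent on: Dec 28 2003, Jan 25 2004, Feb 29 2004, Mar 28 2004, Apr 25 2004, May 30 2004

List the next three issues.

All Sundays; the gaps (28, 35, 28, 28, 35) vary with month length.
This is the last Sunday of each month.
Last Sunday of June 2004: Jun 27 2004.
July 2004 ends with Sunday Jul 25 2004.
Last Sunday of August 2004: Aug 29 2004.

Jun 27 2004, Jul 25 2004, Aug 29 2004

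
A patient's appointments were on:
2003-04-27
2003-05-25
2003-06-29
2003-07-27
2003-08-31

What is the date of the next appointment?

2003-09-28

All Sundays; the gaps (28, 35, 28, 35) vary with month length.
This is the last Sunday of each month.
September 2003 ends with Sunday 2003-09-28.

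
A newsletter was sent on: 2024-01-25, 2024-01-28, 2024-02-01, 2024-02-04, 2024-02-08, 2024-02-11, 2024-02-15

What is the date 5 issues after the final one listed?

Gaps: 3, 4, 3, 4, 3, 4 days — not constant, but cyclic with period 2.
The events fall on every Thursday and Sunday.
The following Sunday is 2024-02-18.
Next Thursday: 2024-02-22.
Next Sunday: 2024-02-25.
The following Thursday is 2024-02-29.
Next Sunday: 2024-03-03.

2024-03-03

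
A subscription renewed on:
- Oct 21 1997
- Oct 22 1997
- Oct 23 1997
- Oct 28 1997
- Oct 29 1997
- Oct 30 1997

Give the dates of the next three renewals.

The gap pattern 1, 1, 5, 1, 1 repeats every 3 events.
These are the Tuesdays, Wednesdays and Thursdays of each week.
Next Tuesday: Nov 4 1997.
The following Wednesday is Nov 5 1997.
The following Thursday is Nov 6 1997.

Nov 4 1997, Nov 5 1997, Nov 6 1997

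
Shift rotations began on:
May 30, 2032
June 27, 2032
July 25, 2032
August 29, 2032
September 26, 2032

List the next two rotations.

These are Sundays with 28, 28, 35, 28-day gaps.
Each is the final Sunday of its month — May 30, 2032 is past the 28th, so '4th Sunday' doesn't fit.
October 2032 ends with Sunday October 31, 2032.
November 2032 ends with Sunday November 28, 2032.

October 31, 2032; November 28, 2032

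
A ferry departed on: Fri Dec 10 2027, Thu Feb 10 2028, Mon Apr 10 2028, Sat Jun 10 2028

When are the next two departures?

Each date is the 10th; the gaps (62, 60, 61) track the month lengths.
The rule is the 10th of every 2 months.
Next: August 2028 → Thu Aug 10 2028.
Next: October 2028 → Tue Oct 10 2028.

Thu Aug 10 2028, Tue Oct 10 2028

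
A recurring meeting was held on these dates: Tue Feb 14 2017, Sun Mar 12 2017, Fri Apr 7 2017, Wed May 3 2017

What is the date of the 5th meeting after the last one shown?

Every event comes 26 days after the last (26, 26, 26).
Wed May 3 2017 + 26 days = Mon May 29 2017.
Mon May 29 2017 + 26 days = Sat Jun 24 2017.
Sat Jun 24 2017 + 26 days = Thu Jul 20 2017.
Thu Jul 20 2017 + 26 days = Tue Aug 15 2017.
Tue Aug 15 2017 + 26 days = Sun Sep 10 2017.

Sun Sep 10 2017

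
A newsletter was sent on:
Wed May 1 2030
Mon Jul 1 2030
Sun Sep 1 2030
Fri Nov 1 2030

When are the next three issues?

Wed Jan 1 2031, Sat Mar 1 2031, Thu May 1 2031

Each date is the 1st; the gaps (61, 62, 61) track the month lengths.
The rule is the 1st of every 2 months.
Next: January 2031 → Wed Jan 1 2031.
Next: March 2031 → Sat Mar 1 2031.
May 2031: Thu May 1 2031.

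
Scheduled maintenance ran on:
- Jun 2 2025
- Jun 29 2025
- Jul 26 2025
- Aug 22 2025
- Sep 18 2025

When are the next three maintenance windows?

Every event comes 27 days after the last (27, 27, 27, 27).
Sep 18 2025 + 27 days = Oct 15 2025.
Oct 15 2025 + 27 days = Nov 11 2025.
Nov 11 2025 + 27 days = Dec 8 2025.

Oct 15 2025, Nov 11 2025, Dec 8 2025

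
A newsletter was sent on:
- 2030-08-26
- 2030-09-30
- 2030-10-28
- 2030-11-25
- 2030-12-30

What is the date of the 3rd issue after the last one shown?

2031-03-31

Every date is a Monday; gaps 35, 28, 28, 35 days.
Each is the last Monday of its month (at least one falls on the 29th or later, ruling out '4th Monday').
Last Monday of January 2031: 2031-01-27.
February 2031 ends with Monday 2031-02-24.
March 2031 ends with Monday 2031-03-31.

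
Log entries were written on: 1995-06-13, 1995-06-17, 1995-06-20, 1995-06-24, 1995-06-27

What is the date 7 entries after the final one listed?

1995-07-22

Every event lands on a Tuesday or Saturday (gaps cycle 4, 3, 4, 3).
So the schedule is: every Tuesday and Saturday.
Next Saturday: 1995-07-01.
Next Tuesday: 1995-07-04.
Next Saturday: 1995-07-08.
Next Tuesday: 1995-07-11.
Next Saturday: 1995-07-15.
The following Tuesday is 1995-07-18.
Next Saturday: 1995-07-22.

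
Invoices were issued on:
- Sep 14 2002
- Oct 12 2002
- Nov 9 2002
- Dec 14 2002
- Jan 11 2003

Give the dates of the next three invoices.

Feb 8 2003, Mar 8 2003, Apr 12 2003

All dates are Saturdays, 28, 28, 35, 28 days apart.
Specifically, the 2nd Saturday of each month.
2nd Saturday of February 2003: Feb 8 2003.
March 2003 — 2nd Saturday is Mar 8 2003.
2nd Saturday of April 2003: Apr 12 2003.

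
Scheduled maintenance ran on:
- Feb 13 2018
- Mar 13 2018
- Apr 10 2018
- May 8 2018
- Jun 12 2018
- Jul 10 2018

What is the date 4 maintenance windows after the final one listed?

Nov 13 2018

These are Tuesdays at 28- or 35-day spacing (28, 28, 28, 35, 28).
The pattern: 2nd Tuesday of the month.
2nd Tuesday of August 2018: Aug 14 2018.
September 2018 — 2nd Tuesday is Sep 11 2018.
2nd Tuesday of October 2018: Oct 9 2018.
2nd Tuesday of November 2018: Nov 13 2018.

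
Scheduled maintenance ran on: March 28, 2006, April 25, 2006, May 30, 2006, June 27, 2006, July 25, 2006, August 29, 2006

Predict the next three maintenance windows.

Every date is a Tuesday; gaps 28, 35, 28, 28, 35 days.
Each is the last Tuesday of its month (at least one falls on the 29th or later, ruling out '4th Tuesday').
Last Tuesday of September 2006: September 26, 2006.
Last Tuesday of October 2006: October 31, 2006.
Last Tuesday of November 2006: November 28, 2006.

September 26, 2006; October 31, 2006; November 28, 2006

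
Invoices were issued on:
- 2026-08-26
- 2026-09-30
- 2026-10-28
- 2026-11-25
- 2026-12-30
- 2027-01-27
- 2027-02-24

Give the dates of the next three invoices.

2027-03-31, 2027-04-28, 2027-05-26

These are Wednesdays with 35, 28, 28, 35, 28, 28-day gaps.
Each is the final Wednesday of its month — 2026-09-30 is past the 28th, so '4th Wednesday' doesn't fit.
Last Wednesday of March 2027: 2027-03-31.
Last Wednesday of April 2027: 2027-04-28.
Last Wednesday of May 2027: 2027-05-26.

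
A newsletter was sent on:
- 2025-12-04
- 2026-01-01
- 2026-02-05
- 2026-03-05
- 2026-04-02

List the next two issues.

2026-05-07, 2026-06-04

Gaps: 28, 35, 28, 28 days — a mix of 28 and 35. Every date is a Thursday.
Each is the 1st Thursday of its month.
1st Thursday of May 2026: 2026-05-07.
1st Thursday of June 2026: 2026-06-04.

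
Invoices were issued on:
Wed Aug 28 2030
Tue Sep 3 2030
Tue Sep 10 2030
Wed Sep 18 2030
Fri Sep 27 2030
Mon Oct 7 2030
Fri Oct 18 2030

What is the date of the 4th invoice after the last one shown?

Intervals are 6, 7, 8, 9, 10, 11 days — an arithmetic progression with common difference 1.
Next gap: 12 days. Fri Oct 18 2030 + 12 days = Wed Oct 30 2030.
Next gap: 13 days. Wed Oct 30 2030 + 13 days = Tue Nov 12 2030.
Next gap: 14 days. Tue Nov 12 2030 + 14 days = Tue Nov 26 2030.
Next gap: 15 days. Tue Nov 26 2030 + 15 days = Wed Dec 11 2030.

Wed Dec 11 2030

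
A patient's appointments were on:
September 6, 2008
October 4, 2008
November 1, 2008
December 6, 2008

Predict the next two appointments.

January 3, 2009; February 7, 2009

Gaps: 28, 28, 35 days — a mix of 28 and 35. Every date is a Saturday.
Each is the 1st Saturday of its month.
1st Saturday of January 2009: January 3, 2009.
1st Saturday of February 2009: February 7, 2009.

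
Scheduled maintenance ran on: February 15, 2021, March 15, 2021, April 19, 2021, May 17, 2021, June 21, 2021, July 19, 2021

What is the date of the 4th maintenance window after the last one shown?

November 15, 2021

These are Mondays at 28- or 35-day spacing (28, 35, 28, 35, 28).
The pattern: 3rd Monday of the month.
3rd Monday of August 2021: August 16, 2021.
September 2021 — 3rd Monday is September 20, 2021.
October 2021 — 3rd Monday is October 18, 2021.
November 2021 — 3rd Monday is November 15, 2021.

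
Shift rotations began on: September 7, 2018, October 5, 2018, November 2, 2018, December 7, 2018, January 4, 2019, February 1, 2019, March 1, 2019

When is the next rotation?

April 5, 2019

These are Fridays at 28- or 35-day spacing (28, 28, 35, 28, 28, 28).
The pattern: 1st Friday of the month.
1st Friday of April 2019: April 5, 2019.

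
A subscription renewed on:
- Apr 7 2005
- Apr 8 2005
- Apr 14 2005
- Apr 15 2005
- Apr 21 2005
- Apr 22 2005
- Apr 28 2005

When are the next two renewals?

Apr 29 2005, May 5 2005

Every event lands on a Thursday or Friday (gaps cycle 1, 6, 1, 6, 1, 6).
So the schedule is: every Thursday and Friday.
Next Friday: Apr 29 2005.
Next Thursday: May 5 2005.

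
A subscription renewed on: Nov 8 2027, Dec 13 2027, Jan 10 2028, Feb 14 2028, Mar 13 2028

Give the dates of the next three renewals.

Apr 10 2028, May 8 2028, Jun 12 2028

All dates are Mondays, 35, 28, 35, 28 days apart.
Specifically, the 2nd Monday of each month.
2nd Monday of April 2028: Apr 10 2028.
2nd Monday of May 2028: May 8 2028.
2nd Monday of June 2028: Jun 12 2028.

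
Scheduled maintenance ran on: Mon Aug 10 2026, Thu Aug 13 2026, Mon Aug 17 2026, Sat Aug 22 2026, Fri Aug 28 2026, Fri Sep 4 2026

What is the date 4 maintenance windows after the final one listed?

Intervals are 3, 4, 5, 6, 7 days — an arithmetic progression with common difference 1.
Next gap: 8 days. Fri Sep 4 2026 + 8 days = Sat Sep 12 2026.
Next gap: 9 days. Sat Sep 12 2026 + 9 days = Mon Sep 21 2026.
Next gap: 10 days. Mon Sep 21 2026 + 10 days = Thu Oct 1 2026.
Next gap: 11 days. Thu Oct 1 2026 + 11 days = Mon Oct 12 2026.

Mon Oct 12 2026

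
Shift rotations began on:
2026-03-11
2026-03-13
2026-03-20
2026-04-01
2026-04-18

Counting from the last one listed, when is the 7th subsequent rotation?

The spacing grows by 5 each time: 2, 7, 12, 17 days.
Next gap: 22 days. 2026-04-18 + 22 days = 2026-05-10.
Next gap: 27 days. 2026-05-10 + 27 days = 2026-06-06.
Next gap: 32 days. 2026-06-06 + 32 days = 2026-07-08.
Next gap: 37 days. 2026-07-08 + 37 days = 2026-08-14.
Next gap: 42 days. 2026-08-14 + 42 days = 2026-09-25.
Next gap: 47 days. 2026-09-25 + 47 days = 2026-11-11.
Next gap: 52 days. 2026-11-11 + 52 days = 2027-01-02.

2027-01-02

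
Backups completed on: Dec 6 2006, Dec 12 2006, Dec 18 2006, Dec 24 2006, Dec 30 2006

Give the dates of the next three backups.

Jan 5 2007, Jan 11 2007, Jan 17 2007

Every event comes 6 days after the last (6, 6, 6, 6).
Dec 30 2006 + 6 days = Jan 5 2007.
Jan 5 2007 + 6 days = Jan 11 2007.
Jan 11 2007 + 6 days = Jan 17 2007.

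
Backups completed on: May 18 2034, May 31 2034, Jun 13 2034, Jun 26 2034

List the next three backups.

Jul 9 2034, Jul 22 2034, Aug 4 2034

The spacing is 13, 13, 13 days — always 13 days.
Jun 26 2034 + 13 days = Jul 9 2034.
Jul 9 2034 + 13 days = Jul 22 2034.
Jul 22 2034 + 13 days = Aug 4 2034.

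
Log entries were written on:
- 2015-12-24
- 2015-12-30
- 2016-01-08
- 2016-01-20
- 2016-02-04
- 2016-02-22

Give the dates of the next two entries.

Gaps: 6, 9, 12, 15, 18 days — each gap is 3 larger than the previous one.
Next gap: 21 days. 2016-02-22 + 21 days = 2016-03-14.
Next gap: 24 days. 2016-03-14 + 24 days = 2016-04-07.

2016-03-14, 2016-04-07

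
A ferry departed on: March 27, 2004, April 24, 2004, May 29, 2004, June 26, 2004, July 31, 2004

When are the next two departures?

August 28, 2004; September 25, 2004

All Saturdays; the gaps (28, 35, 28, 35) vary with month length.
This is the last Saturday of each month.
Last Saturday of August 2004: August 28, 2004.
September 2004 ends with Saturday September 25, 2004.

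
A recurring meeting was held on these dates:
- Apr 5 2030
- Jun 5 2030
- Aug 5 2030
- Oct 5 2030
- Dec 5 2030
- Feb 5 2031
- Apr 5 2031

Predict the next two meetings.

Jun 5 2031, Aug 5 2031

Gaps: 61, 61, 61, 61, 62, 59 days — not constant. Every event is on the 5th of the month.
Pattern: the 5th of every 2 months.
Next: June 2031 → Jun 5 2031.
August 2031: Aug 5 2031.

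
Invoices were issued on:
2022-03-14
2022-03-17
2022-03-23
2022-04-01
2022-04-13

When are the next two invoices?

Intervals are 3, 6, 9, 12 days — an arithmetic progression with common difference 3.
Next gap: 15 days. 2022-04-13 + 15 days = 2022-04-28.
Next gap: 18 days. 2022-04-28 + 18 days = 2022-05-16.

2022-04-28, 2022-05-16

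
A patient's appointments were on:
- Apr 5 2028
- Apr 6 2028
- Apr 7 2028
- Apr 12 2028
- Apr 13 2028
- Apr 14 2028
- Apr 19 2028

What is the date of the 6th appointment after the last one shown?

The gap pattern 1, 1, 5, 1, 1, 5 repeats every 3 events.
These are the Wednesdays, Thursdays and Fridays of each week.
Next Thursday: Apr 20 2028.
The following Friday is Apr 21 2028.
The following Wednesday is Apr 26 2028.
The following Thursday is Apr 27 2028.
Next Friday: Apr 28 2028.
The following Wednesday is May 3 2028.

May 3 2028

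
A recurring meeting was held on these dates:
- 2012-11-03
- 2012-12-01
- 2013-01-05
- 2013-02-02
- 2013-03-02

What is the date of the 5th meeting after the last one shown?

2013-08-03

Gaps: 28, 35, 28, 28 days — a mix of 28 and 35. Every date is a Saturday.
Each is the 1st Saturday of its month.
1st Saturday of April 2013: 2013-04-06.
May 2013 — 1st Saturday is 2013-05-04.
1st Saturday of June 2013: 2013-06-01.
July 2013 — 1st Saturday is 2013-07-06.
August 2013 — 1st Saturday is 2013-08-03.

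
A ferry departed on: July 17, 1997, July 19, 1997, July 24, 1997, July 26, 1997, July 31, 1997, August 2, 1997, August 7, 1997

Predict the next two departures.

August 9, 1997; August 14, 1997

Gaps: 2, 5, 2, 5, 2, 5 days — not constant, but cyclic with period 2.
The events fall on every Thursday and Saturday.
The following Saturday is August 9, 1997.
Next Thursday: August 14, 1997.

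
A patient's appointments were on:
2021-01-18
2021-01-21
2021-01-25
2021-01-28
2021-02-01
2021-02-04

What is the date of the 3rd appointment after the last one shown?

2021-02-15

The gap pattern 3, 4, 3, 4, 3 repeats every 2 events.
These are the Mondays and Thursdays of each week.
The following Monday is 2021-02-08.
The following Thursday is 2021-02-11.
The following Monday is 2021-02-15.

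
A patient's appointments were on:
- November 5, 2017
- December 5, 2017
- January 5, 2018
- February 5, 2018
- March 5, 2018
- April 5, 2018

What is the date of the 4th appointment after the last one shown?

Each date is the 5th; the gaps (30, 31, 31, 28, 31) track the month lengths.
The rule is the 5th of each month.
Next: May 2018 → May 5, 2018.
June 2018: June 5, 2018.
Next: July 2018 → July 5, 2018.
Next: August 2018 → August 5, 2018.

August 5, 2018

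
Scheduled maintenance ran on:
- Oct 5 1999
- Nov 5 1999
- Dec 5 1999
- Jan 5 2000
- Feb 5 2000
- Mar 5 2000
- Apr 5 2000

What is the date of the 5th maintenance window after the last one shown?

The day-of-month is always 5 (31, 30, 31, 31, 29, 31 days between events).
So this recurs on the 5th of each month.
Next: May 2000 → May 5 2000.
Next: June 2000 → Jun 5 2000.
Next: July 2000 → Jul 5 2000.
August 2000: Aug 5 2000.
Next: September 2000 → Sep 5 2000.

Sep 5 2000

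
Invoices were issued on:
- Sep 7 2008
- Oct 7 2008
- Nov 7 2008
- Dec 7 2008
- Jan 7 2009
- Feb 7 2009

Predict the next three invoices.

The day-of-month is always 7 (30, 31, 30, 31, 31 days between events).
So this recurs on the 7th of each month.
Next: March 2009 → Mar 7 2009.
Next: April 2009 → Apr 7 2009.
May 2009: May 7 2009.

Mar 7 2009, Apr 7 2009, May 7 2009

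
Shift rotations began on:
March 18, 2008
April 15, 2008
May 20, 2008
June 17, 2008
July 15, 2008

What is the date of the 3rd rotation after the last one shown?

These are Tuesdays at 28- or 35-day spacing (28, 35, 28, 28).
The pattern: 3rd Tuesday of the month.
August 2008 — 3rd Tuesday is August 19, 2008.
September 2008 — 3rd Tuesday is September 16, 2008.
October 2008 — 3rd Tuesday is October 21, 2008.

October 21, 2008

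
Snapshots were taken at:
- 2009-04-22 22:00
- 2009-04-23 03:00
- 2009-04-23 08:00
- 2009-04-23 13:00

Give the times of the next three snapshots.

Gaps: 5, 5, 5 hours — each event is 5 hours after the previous one.
2009-04-23 13:00 + 5 h = 2009-04-23 18:00.
2009-04-23 18:00 + 5 h = 2009-04-23 23:00.
2009-04-23 23:00 + 5 h = 2009-04-24 04:00.

2009-04-23 18:00, 2009-04-23 23:00, 2009-04-24 04:00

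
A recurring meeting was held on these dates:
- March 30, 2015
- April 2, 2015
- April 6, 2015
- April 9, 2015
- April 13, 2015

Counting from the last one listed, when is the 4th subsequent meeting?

April 27, 2015

Gaps: 3, 4, 3, 4 days — not constant, but cyclic with period 2.
The events fall on every Monday and Thursday.
The following Thursday is April 16, 2015.
Next Monday: April 20, 2015.
Next Thursday: April 23, 2015.
The following Monday is April 27, 2015.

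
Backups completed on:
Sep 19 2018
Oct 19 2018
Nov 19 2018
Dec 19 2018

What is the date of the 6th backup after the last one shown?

Gaps: 30, 31, 30 days — not constant. Every event is on the 19th of the month.
Pattern: the 19th of each month.
Next: January 2019 → Jan 19 2019.
February 2019: Feb 19 2019.
March 2019: Mar 19 2019.
Next: April 2019 → Apr 19 2019.
May 2019: May 19 2019.
June 2019: Jun 19 2019.

Jun 19 2019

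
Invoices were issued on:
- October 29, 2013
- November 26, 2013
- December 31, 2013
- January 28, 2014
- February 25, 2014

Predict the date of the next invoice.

These are Tuesdays with 28, 35, 28, 28-day gaps.
Each is the final Tuesday of its month — October 29, 2013 is past the 28th, so '4th Tuesday' doesn't fit.
Last Tuesday of March 2014: March 25, 2014.

March 25, 2014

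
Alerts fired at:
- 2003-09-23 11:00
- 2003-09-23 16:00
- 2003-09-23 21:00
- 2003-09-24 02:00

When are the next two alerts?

The interval is a steady 5 hours (5, 5, 5).
2003-09-24 02:00 + 5 h = 2003-09-24 07:00.
2003-09-24 07:00 + 5 h = 2003-09-24 12:00.

2003-09-24 07:00, 2003-09-24 12:00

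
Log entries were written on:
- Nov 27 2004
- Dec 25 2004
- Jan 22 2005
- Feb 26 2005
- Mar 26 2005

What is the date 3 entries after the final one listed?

Jun 25 2005

Gaps: 28, 28, 35, 28 days — a mix of 28 and 35. Every date is a Saturday.
Each is the 4th Saturday of its month.
4th Saturday of April 2005: Apr 23 2005.
May 2005 — 4th Saturday is May 28 2005.
June 2005 — 4th Saturday is Jun 25 2005.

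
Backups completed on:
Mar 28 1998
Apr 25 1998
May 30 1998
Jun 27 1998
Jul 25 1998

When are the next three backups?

Aug 29 1998, Sep 26 1998, Oct 31 1998

These are Saturdays with 28, 35, 28, 28-day gaps.
Each is the final Saturday of its month — May 30 1998 is past the 28th, so '4th Saturday' doesn't fit.
August 1998 ends with Saturday Aug 29 1998.
September 1998 ends with Saturday Sep 26 1998.
October 1998 ends with Saturday Oct 31 1998.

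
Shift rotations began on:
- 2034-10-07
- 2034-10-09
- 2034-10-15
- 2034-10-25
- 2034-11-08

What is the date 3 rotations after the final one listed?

Intervals are 2, 6, 10, 14 days — an arithmetic progression with common difference 4.
Next gap: 18 days. 2034-11-08 + 18 days = 2034-11-26.
Next gap: 22 days. 2034-11-26 + 22 days = 2034-12-18.
Next gap: 26 days. 2034-12-18 + 26 days = 2035-01-13.

2035-01-13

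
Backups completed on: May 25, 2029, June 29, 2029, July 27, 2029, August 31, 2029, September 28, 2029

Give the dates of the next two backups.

October 26, 2029; November 30, 2029

These are Fridays with 35, 28, 35, 28-day gaps.
Each is the final Friday of its month — June 29, 2029 is past the 28th, so '4th Friday' doesn't fit.
October 2029 ends with Friday October 26, 2029.
November 2029 ends with Friday November 30, 2029.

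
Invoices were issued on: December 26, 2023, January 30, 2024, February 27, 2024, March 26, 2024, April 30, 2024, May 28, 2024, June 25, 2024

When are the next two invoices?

These are Tuesdays with 35, 28, 28, 35, 28, 28-day gaps.
Each is the final Tuesday of its month — January 30, 2024 is past the 28th, so '4th Tuesday' doesn't fit.
July 2024 ends with Tuesday July 30, 2024.
Last Tuesday of August 2024: August 27, 2024.

July 30, 2024; August 27, 2024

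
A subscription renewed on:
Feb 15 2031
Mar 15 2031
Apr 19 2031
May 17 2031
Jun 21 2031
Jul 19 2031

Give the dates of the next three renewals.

Gaps: 28, 35, 28, 35, 28 days — a mix of 28 and 35. Every date is a Saturday.
Each is the 3rd Saturday of its month.
3rd Saturday of August 2031: Aug 16 2031.
September 2031 — 3rd Saturday is Sep 20 2031.
3rd Saturday of October 2031: Oct 18 2031.

Aug 16 2031, Sep 20 2031, Oct 18 2031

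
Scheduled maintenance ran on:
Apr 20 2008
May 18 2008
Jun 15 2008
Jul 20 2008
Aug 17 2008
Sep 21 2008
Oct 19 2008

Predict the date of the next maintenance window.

Nov 16 2008

Gaps: 28, 28, 35, 28, 35, 28 days — a mix of 28 and 35. Every date is a Sunday.
Each is the 3rd Sunday of its month.
November 2008 — 3rd Sunday is Nov 16 2008.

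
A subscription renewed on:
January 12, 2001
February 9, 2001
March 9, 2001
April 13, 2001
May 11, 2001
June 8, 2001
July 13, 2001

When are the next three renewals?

August 10, 2001; September 14, 2001; October 12, 2001

Gaps: 28, 28, 35, 28, 28, 35 days — a mix of 28 and 35. Every date is a Friday.
Each is the 2nd Friday of its month.
2nd Friday of August 2001: August 10, 2001.
September 2001 — 2nd Friday is September 14, 2001.
2nd Friday of October 2001: October 12, 2001.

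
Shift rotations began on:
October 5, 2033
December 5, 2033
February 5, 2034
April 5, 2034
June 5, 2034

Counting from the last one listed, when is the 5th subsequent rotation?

April 5, 2035

The day-of-month is always 5 (61, 62, 59, 61 days between events).
So this recurs on the 5th of every 2 months.
Next: August 2034 → August 5, 2034.
Next: October 2034 → October 5, 2034.
December 2034: December 5, 2034.
February 2035: February 5, 2035.
Next: April 2035 → April 5, 2035.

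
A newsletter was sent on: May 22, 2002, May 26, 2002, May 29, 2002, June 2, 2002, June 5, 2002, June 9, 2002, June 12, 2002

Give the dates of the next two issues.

Gaps: 4, 3, 4, 3, 4, 3 days — not constant, but cyclic with period 2.
The events fall on every Wednesday and Sunday.
Next Sunday: June 16, 2002.
Next Wednesday: June 19, 2002.

June 16, 2002; June 19, 2002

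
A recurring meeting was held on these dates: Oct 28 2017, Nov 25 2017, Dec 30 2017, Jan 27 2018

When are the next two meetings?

These are Saturdays with 28, 35, 28-day gaps.
Each is the final Saturday of its month — Dec 30 2017 is past the 28th, so '4th Saturday' doesn't fit.
February 2018 ends with Saturday Feb 24 2018.
Last Saturday of March 2018: Mar 31 2018.

Feb 24 2018, Mar 31 2018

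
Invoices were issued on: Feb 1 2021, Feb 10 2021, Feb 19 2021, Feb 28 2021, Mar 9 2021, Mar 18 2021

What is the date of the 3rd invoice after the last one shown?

Gaps between consecutive events: 9, 9, 9, 9, 9 days — a constant 9-day interval.
Mar 18 2021 + 9 days = Mar 27 2021.
Mar 27 2021 + 9 days = Apr 5 2021.
Apr 5 2021 + 9 days = Apr 14 2021.

Apr 14 2021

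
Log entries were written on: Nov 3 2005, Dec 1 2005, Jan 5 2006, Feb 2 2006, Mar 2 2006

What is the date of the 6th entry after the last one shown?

Sep 7 2006

Gaps: 28, 35, 28, 28 days — a mix of 28 and 35. Every date is a Thursday.
Each is the 1st Thursday of its month.
1st Thursday of April 2006: Apr 6 2006.
1st Thursday of May 2006: May 4 2006.
June 2006 — 1st Thursday is Jun 1 2006.
July 2006 — 1st Thursday is Jul 6 2006.
August 2006 — 1st Thursday is Aug 3 2006.
September 2006 — 1st Thursday is Sep 7 2006.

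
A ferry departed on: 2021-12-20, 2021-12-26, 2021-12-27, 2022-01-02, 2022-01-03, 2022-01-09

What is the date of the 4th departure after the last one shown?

Every event lands on a Monday or Sunday (gaps cycle 6, 1, 6, 1, 6).
So the schedule is: every Monday and Sunday.
The following Monday is 2022-01-10.
Next Sunday: 2022-01-16.
The following Monday is 2022-01-17.
Next Sunday: 2022-01-23.

2022-01-23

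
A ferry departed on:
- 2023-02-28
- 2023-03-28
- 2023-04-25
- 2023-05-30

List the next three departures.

2023-06-27, 2023-07-25, 2023-08-29

All Tuesdays; the gaps (28, 28, 35) vary with month length.
This is the last Tuesday of each month.
Last Tuesday of June 2023: 2023-06-27.
Last Tuesday of July 2023: 2023-07-25.
Last Tuesday of August 2023: 2023-08-29.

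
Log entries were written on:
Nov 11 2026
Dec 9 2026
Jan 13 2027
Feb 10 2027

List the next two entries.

Mar 10 2027, Apr 14 2027

All dates are Wednesdays, 28, 35, 28 days apart.
Specifically, the 2nd Wednesday of each month.
March 2027 — 2nd Wednesday is Mar 10 2027.
2nd Wednesday of April 2027: Apr 14 2027.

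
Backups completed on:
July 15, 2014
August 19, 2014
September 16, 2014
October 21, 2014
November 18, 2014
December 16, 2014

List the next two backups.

All dates are Tuesdays, 35, 28, 35, 28, 28 days apart.
Specifically, the 3rd Tuesday of each month.
3rd Tuesday of January 2015: January 20, 2015.
3rd Tuesday of February 2015: February 17, 2015.

January 20, 2015; February 17, 2015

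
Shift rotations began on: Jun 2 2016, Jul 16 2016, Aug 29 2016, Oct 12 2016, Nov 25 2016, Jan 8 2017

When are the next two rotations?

Gaps between consecutive events: 44, 44, 44, 44, 44 days — a constant 44-day interval.
Jan 8 2017 + 44 days = Feb 21 2017.
Feb 21 2017 + 44 days = Apr 6 2017.

Feb 21 2017, Apr 6 2017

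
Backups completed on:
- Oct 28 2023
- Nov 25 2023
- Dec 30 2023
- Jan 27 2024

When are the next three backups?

Feb 24 2024, Mar 30 2024, Apr 27 2024

Every date is a Saturday; gaps 28, 35, 28 days.
Each is the last Saturday of its month (at least one falls on the 29th or later, ruling out '4th Saturday').
Last Saturday of February 2024: Feb 24 2024.
Last Saturday of March 2024: Mar 30 2024.
Last Saturday of April 2024: Apr 27 2024.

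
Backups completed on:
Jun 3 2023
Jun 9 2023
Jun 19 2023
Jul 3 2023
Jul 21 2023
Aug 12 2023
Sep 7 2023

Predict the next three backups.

Oct 7 2023, Nov 10 2023, Dec 18 2023

Gaps: 6, 10, 14, 18, 22, 26 days — each gap is 4 larger than the previous one.
Next gap: 30 days. Sep 7 2023 + 30 days = Oct 7 2023.
Next gap: 34 days. Oct 7 2023 + 34 days = Nov 10 2023.
Next gap: 38 days. Nov 10 2023 + 38 days = Dec 18 2023.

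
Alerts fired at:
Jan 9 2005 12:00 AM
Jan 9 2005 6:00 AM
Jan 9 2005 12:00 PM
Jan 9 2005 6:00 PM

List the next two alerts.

Spacing: 6, 6, 6 h — constant 6 h.
Jan 9 2005 6:00 PM + 6 h = Jan 10 2005 12:00 AM.
Jan 10 2005 12:00 AM + 6 h = Jan 10 2005 6:00 AM.

Jan 10 2005 12:00 AM, Jan 10 2005 6:00 AM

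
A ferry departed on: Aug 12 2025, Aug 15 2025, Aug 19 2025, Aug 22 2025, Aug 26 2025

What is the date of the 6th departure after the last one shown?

Gaps: 3, 4, 3, 4 days — not constant, but cyclic with period 2.
The events fall on every Tuesday and Friday.
The following Friday is Aug 29 2025.
Next Tuesday: Sep 2 2025.
Next Friday: Sep 5 2025.
Next Tuesday: Sep 9 2025.
The following Friday is Sep 12 2025.
Next Tuesday: Sep 16 2025.

Sep 16 2025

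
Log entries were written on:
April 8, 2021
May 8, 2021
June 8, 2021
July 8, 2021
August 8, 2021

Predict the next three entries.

Gaps: 30, 31, 30, 31 days — not constant. Every event is on the 8th of the month.
Pattern: the 8th of each month.
Next: September 2021 → September 8, 2021.
Next: October 2021 → October 8, 2021.
Next: November 2021 → November 8, 2021.

September 8, 2021; October 8, 2021; November 8, 2021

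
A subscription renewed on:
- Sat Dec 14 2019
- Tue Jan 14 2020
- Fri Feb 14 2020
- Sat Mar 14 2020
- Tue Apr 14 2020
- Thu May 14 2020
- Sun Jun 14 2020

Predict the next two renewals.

Each date is the 14th; the gaps (31, 31, 29, 31, 30, 31) track the month lengths.
The rule is the 14th of each month.
July 2020: Tue Jul 14 2020.
August 2020: Fri Aug 14 2020.

Tue Jul 14 2020, Fri Aug 14 2020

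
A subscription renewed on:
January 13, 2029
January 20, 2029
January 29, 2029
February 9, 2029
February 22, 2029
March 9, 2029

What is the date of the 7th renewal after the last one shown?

August 17, 2029

Intervals are 7, 9, 11, 13, 15 days — an arithmetic progression with common difference 2.
Next gap: 17 days. March 9, 2029 + 17 days = March 26, 2029.
Next gap: 19 days. March 26, 2029 + 19 days = April 14, 2029.
Next gap: 21 days. April 14, 2029 + 21 days = May 5, 2029.
Next gap: 23 days. May 5, 2029 + 23 days = May 28, 2029.
Next gap: 25 days. May 28, 2029 + 25 days = June 22, 2029.
Next gap: 27 days. June 22, 2029 + 27 days = July 19, 2029.
Next gap: 29 days. July 19, 2029 + 29 days = August 17, 2029.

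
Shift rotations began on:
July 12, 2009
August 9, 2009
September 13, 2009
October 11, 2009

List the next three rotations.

November 8, 2009; December 13, 2009; January 10, 2010

These are Sundays at 28- or 35-day spacing (28, 35, 28).
The pattern: 2nd Sunday of the month.
2nd Sunday of November 2009: November 8, 2009.
2nd Sunday of December 2009: December 13, 2009.
2nd Sunday of January 2010: January 10, 2010.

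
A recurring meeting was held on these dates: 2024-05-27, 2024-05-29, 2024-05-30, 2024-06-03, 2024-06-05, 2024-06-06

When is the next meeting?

2024-06-10

The gap pattern 2, 1, 4, 2, 1 repeats every 3 events.
These are the Mondays, Wednesdays and Thursdays of each week.
Next Monday: 2024-06-10.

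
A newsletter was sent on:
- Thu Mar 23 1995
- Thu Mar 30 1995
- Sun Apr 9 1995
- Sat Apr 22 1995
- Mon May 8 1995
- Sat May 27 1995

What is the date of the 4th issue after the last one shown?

Sun Sep 10 1995

Gaps: 7, 10, 13, 16, 19 days — each gap is 3 larger than the previous one.
Next gap: 22 days. Sat May 27 1995 + 22 days = Sun Jun 18 1995.
Next gap: 25 days. Sun Jun 18 1995 + 25 days = Thu Jul 13 1995.
Next gap: 28 days. Thu Jul 13 1995 + 28 days = Thu Aug 10 1995.
Next gap: 31 days. Thu Aug 10 1995 + 31 days = Sun Sep 10 1995.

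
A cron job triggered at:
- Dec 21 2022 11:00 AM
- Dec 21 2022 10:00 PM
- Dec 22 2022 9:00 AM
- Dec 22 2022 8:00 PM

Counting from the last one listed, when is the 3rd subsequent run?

Dec 24 2022 5:00 AM

The interval is a steady 11 hours (11, 11, 11).
Dec 22 2022 8:00 PM + 11 h = Dec 23 2022 7:00 AM.
Dec 23 2022 7:00 AM + 11 h = Dec 23 2022 6:00 PM.
Dec 23 2022 6:00 PM + 11 h = Dec 24 2022 5:00 AM.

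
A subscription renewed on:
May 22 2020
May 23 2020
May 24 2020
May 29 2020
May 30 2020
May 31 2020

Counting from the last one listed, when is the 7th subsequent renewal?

Every event lands on a Friday or Saturday or Sunday (gaps cycle 1, 1, 5, 1, 1).
So the schedule is: every Friday, Saturday and Sunday.
Next Friday: Jun 5 2020.
Next Saturday: Jun 6 2020.
The following Sunday is Jun 7 2020.
Next Friday: Jun 12 2020.
Next Saturday: Jun 13 2020.
Next Sunday: Jun 14 2020.
Next Friday: Jun 19 2020.

Jun 19 2020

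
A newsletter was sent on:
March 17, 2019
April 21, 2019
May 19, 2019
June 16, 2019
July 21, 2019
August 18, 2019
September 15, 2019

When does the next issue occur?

October 20, 2019

Gaps: 35, 28, 28, 35, 28, 28 days — a mix of 28 and 35. Every date is a Sunday.
Each is the 3rd Sunday of its month.
3rd Sunday of October 2019: October 20, 2019.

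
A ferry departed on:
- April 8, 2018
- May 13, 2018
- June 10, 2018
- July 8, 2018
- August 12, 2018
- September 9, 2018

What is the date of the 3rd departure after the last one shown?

December 9, 2018

Gaps: 35, 28, 28, 35, 28 days — a mix of 28 and 35. Every date is a Sunday.
Each is the 2nd Sunday of its month.
2nd Sunday of October 2018: October 14, 2018.
2nd Sunday of November 2018: November 11, 2018.
2nd Sunday of December 2018: December 9, 2018.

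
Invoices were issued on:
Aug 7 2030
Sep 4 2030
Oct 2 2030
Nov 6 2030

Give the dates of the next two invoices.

Gaps: 28, 28, 35 days — a mix of 28 and 35. Every date is a Wednesday.
Each is the 1st Wednesday of its month.
December 2030 — 1st Wednesday is Dec 4 2030.
1st Wednesday of January 2031: Jan 1 2031.

Dec 4 2030, Jan 1 2031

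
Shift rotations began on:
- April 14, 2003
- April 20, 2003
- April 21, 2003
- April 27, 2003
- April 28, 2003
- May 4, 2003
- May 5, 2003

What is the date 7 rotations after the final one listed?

Gaps: 6, 1, 6, 1, 6, 1 days — not constant, but cyclic with period 2.
The events fall on every Monday and Sunday.
Next Sunday: May 11, 2003.
The following Monday is May 12, 2003.
The following Sunday is May 18, 2003.
The following Monday is May 19, 2003.
The following Sunday is May 25, 2003.
Next Monday: May 26, 2003.
Next Sunday: June 1, 2003.

June 1, 2003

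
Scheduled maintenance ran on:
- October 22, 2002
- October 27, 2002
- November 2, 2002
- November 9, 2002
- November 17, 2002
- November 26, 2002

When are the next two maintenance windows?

Gaps: 5, 6, 7, 8, 9 days — each gap is 1 larger than the previous one.
Next gap: 10 days. November 26, 2002 + 10 days = December 6, 2002.
Next gap: 11 days. December 6, 2002 + 11 days = December 17, 2002.

December 6, 2002; December 17, 2002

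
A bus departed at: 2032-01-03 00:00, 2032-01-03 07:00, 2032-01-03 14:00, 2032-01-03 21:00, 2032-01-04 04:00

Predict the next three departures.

The interval is a steady 7 hours (7, 7, 7, 7).
2032-01-04 04:00 + 7 h = 2032-01-04 11:00.
2032-01-04 11:00 + 7 h = 2032-01-04 18:00.
2032-01-04 18:00 + 7 h = 2032-01-05 01:00.

2032-01-04 11:00, 2032-01-04 18:00, 2032-01-05 01:00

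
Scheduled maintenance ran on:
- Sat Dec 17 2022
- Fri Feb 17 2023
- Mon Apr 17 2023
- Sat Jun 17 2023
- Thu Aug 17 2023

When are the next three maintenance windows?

Tue Oct 17 2023, Sun Dec 17 2023, Sat Feb 17 2024

Each date is the 17th; the gaps (62, 59, 61, 61) track the month lengths.
The rule is the 17th of every 2 months.
Next: October 2023 → Tue Oct 17 2023.
Next: December 2023 → Sun Dec 17 2023.
Next: February 2024 → Sat Feb 17 2024.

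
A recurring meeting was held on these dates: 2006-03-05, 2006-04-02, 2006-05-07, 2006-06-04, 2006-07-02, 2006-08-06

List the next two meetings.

2006-09-03, 2006-10-01

Gaps: 28, 35, 28, 28, 35 days — a mix of 28 and 35. Every date is a Sunday.
Each is the 1st Sunday of its month.
September 2006 — 1st Sunday is 2006-09-03.
1st Sunday of October 2006: 2006-10-01.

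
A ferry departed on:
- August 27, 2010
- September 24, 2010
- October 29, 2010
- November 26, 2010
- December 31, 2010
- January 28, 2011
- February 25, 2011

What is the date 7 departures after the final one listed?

September 30, 2011

All Fridays; the gaps (28, 35, 28, 35, 28, 28) vary with month length.
This is the last Friday of each month.
Last Friday of March 2011: March 25, 2011.
April 2011 ends with Friday April 29, 2011.
May 2011 ends with Friday May 27, 2011.
June 2011 ends with Friday June 24, 2011.
Last Friday of July 2011: July 29, 2011.
August 2011 ends with Friday August 26, 2011.
September 2011 ends with Friday September 30, 2011.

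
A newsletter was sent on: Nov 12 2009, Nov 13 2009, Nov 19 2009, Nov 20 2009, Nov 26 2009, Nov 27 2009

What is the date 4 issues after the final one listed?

Dec 11 2009

Every event lands on a Thursday or Friday (gaps cycle 1, 6, 1, 6, 1).
So the schedule is: every Thursday and Friday.
The following Thursday is Dec 3 2009.
Next Friday: Dec 4 2009.
The following Thursday is Dec 10 2009.
The following Friday is Dec 11 2009.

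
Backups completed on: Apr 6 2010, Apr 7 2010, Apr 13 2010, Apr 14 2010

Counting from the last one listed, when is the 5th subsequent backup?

Every event lands on a Tuesday or Wednesday (gaps cycle 1, 6, 1).
So the schedule is: every Tuesday and Wednesday.
The following Tuesday is Apr 20 2010.
Next Wednesday: Apr 21 2010.
Next Tuesday: Apr 27 2010.
The following Wednesday is Apr 28 2010.
Next Tuesday: May 4 2010.

May 4 2010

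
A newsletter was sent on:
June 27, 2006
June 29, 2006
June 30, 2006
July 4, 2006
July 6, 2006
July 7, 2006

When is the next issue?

July 11, 2006

Every event lands on a Tuesday or Thursday or Friday (gaps cycle 2, 1, 4, 2, 1).
So the schedule is: every Tuesday, Thursday and Friday.
The following Tuesday is July 11, 2006.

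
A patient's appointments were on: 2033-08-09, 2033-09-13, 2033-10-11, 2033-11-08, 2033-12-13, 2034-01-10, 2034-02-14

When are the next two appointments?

2034-03-14, 2034-04-11

Gaps: 35, 28, 28, 35, 28, 35 days — a mix of 28 and 35. Every date is a Tuesday.
Each is the 2nd Tuesday of its month.
2nd Tuesday of March 2034: 2034-03-14.
April 2034 — 2nd Tuesday is 2034-04-11.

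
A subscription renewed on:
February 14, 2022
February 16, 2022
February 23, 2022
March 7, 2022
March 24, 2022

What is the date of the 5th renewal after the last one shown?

The spacing grows by 5 each time: 2, 7, 12, 17 days.
Next gap: 22 days. March 24, 2022 + 22 days = April 15, 2022.
Next gap: 27 days. April 15, 2022 + 27 days = May 12, 2022.
Next gap: 32 days. May 12, 2022 + 32 days = June 13, 2022.
Next gap: 37 days. June 13, 2022 + 37 days = July 20, 2022.
Next gap: 42 days. July 20, 2022 + 42 days = August 31, 2022.

August 31, 2022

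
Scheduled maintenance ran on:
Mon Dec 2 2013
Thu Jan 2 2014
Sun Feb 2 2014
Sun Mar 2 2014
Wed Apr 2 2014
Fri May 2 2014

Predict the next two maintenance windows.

The day-of-month is always 2 (31, 31, 28, 31, 30 days between events).
So this recurs on the 2nd of each month.
Next: June 2014 → Mon Jun 2 2014.
July 2014: Wed Jul 2 2014.

Mon Jun 2 2014, Wed Jul 2 2014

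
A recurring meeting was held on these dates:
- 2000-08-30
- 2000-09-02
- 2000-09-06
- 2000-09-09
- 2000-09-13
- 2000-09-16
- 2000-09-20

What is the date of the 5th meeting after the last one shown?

2000-10-07

Every event lands on a Wednesday or Saturday (gaps cycle 3, 4, 3, 4, 3, 4).
So the schedule is: every Wednesday and Saturday.
The following Saturday is 2000-09-23.
The following Wednesday is 2000-09-27.
The following Saturday is 2000-09-30.
Next Wednesday: 2000-10-04.
The following Saturday is 2000-10-07.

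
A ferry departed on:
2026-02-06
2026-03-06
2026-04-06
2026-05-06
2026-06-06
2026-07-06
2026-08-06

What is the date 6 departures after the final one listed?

The day-of-month is always 6 (28, 31, 30, 31, 30, 31 days between events).
So this recurs on the 6th of each month.
September 2026: 2026-09-06.
October 2026: 2026-10-06.
Next: November 2026 → 2026-11-06.
December 2026: 2026-12-06.
Next: January 2027 → 2027-01-06.
February 2027: 2027-02-06.

2027-02-06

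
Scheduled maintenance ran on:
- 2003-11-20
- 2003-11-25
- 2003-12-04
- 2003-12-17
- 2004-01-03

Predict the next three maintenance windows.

2004-01-24, 2004-02-18, 2004-03-18

Gaps: 5, 9, 13, 17 days — each gap is 4 larger than the previous one.
Next gap: 21 days. 2004-01-03 + 21 days = 2004-01-24.
Next gap: 25 days. 2004-01-24 + 25 days = 2004-02-18.
Next gap: 29 days. 2004-02-18 + 29 days = 2004-03-18.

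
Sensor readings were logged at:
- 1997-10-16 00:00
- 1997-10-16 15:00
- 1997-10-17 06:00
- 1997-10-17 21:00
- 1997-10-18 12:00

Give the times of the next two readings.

Gaps: 15, 15, 15, 15 hours — each event is 15 hours after the previous one.
1997-10-18 12:00 + 15 h = 1997-10-19 03:00.
1997-10-19 03:00 + 15 h = 1997-10-19 18:00.

1997-10-19 03:00, 1997-10-19 18:00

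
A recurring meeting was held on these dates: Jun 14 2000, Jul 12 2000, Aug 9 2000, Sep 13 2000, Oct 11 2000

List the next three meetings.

Gaps: 28, 28, 35, 28 days — a mix of 28 and 35. Every date is a Wednesday.
Each is the 2nd Wednesday of its month.
2nd Wednesday of November 2000: Nov 8 2000.
December 2000 — 2nd Wednesday is Dec 13 2000.
January 2001 — 2nd Wednesday is Jan 10 2001.

Nov 8 2000, Dec 13 2000, Jan 10 2001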